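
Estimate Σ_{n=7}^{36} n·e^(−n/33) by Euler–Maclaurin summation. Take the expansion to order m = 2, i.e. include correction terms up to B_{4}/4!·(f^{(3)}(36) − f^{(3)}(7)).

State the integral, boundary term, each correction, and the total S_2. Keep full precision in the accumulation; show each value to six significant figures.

S_2 ≈ 311.656

The integral term ∫_7^36 x·e^(−x/33) dx = 302.835.
½[f(7) + f(36)] = ½[5.66207 + 12.0928] = 8.87743.
Running total after boundary: 311.712.
Order-1 term: 1/12 · (-0.0305374 − 0.637289) = -0.0556522.
After k=1: 311.656.
Order-2 term: −1/720 · (0.000588875 − 0.00207073) = 2.05813e-06.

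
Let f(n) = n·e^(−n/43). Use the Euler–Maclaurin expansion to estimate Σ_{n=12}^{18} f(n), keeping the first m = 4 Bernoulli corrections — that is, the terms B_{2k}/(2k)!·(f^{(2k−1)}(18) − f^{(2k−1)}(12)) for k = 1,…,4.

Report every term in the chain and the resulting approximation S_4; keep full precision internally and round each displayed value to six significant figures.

Integral: ∫_12^18 x·e^(−x/43) dx = 63.2518.
Endpoint term: (f(12) + f(18))/2 = (9.07785 + 11.8434)/2 = 10.4606.
So far: 73.7124.
Correction k=1: B_{2}/2! · (f^{(1)}(18) − f^{(1)}(12)) = 1/12 · (0.382537 − 0.545374) = -0.0135698.
Partial sum through k=1: 73.6988.
Correction k=2: B_{4}/4! · (f^{(3)}(18) − f^{(3)}(12)) = −1/720 · (0.000918586 − 0.00111322) = 2.70328e-07.
Partial sum through k=2: 73.6988.
Correction k=3: B_{6}/6! · (f^{(5)}(18) − f^{(5)}(12)) = 1/30240 · (8.81711e-07 − 1.04461e-06) = -5.38696e-12.
Partial sum through k=3: 73.6988.
Correction k=4: B_{8}/8! · (f^{(7)}(18) − f^{(7)}(12)) = −1/1209600 · (6.85030e-10 − 8.04304e-10) = 9.86061e-17.

S_4 ≈ 73.6988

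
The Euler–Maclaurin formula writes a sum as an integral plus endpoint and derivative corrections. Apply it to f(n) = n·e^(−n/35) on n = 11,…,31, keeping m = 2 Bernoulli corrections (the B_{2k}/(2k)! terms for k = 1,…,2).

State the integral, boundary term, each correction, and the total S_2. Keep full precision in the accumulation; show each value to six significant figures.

The integral term ∫_11^31 x·e^(−x/35) dx = 223.111.
Endpoint term: (f(11) + f(31))/2 = (8.03341 + 12.7850)/2 = 10.4092.
So far: 233.520.
Order-1 term: 1/12 · (0.0471337 − 0.500784) = -0.0378042.
Running total after k=1: 233.482.
Order-2 term: −1/720 · (0.000711814 − 0.00160115) = 1.23518e-06.

S_2 ≈ 233.482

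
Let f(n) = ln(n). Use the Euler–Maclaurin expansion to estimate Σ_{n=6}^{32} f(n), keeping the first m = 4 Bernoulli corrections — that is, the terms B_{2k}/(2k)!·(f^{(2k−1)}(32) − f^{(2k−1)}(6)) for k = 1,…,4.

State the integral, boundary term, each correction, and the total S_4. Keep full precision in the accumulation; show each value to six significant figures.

S_4 ≈ 76.7705

The integral term ∫_6^32 ln(x) dx = 74.1530.
½[f(6) + f(32)] = ½[1.79176 + 3.46574] = 2.62875.
Running total after boundary: 76.7817.
Order-1 term: 1/12 · (0.0312500 − 0.166667) = -0.0112847.
After k=1: 76.7705.
Order-2 term: −1/720 · (6.10352e-05 − 0.00925926) = 1.27753e-05.
After k=2: 76.7705.
Order-3 term: 1/30240 · (7.15256e-07 − 0.00308642) = -1.02040e-07.
After k=3: 76.7705.
Order-4 term: −1/1209600 · (2.09548e-08 − 0.00257202) = 2.12632e-09.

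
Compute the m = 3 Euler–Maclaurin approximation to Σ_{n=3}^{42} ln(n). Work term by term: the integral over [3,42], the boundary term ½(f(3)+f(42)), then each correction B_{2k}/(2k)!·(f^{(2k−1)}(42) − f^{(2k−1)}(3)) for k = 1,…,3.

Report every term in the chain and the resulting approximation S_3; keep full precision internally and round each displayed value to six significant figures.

The integral term ∫_3^42 ln(x) dx = 114.686.
Boundary: ½(f(3) + f(42)) = ½(1.09861 + 3.73767) = 2.41814.
Running total after boundary: 117.104.
Correction k=1: B_{2}/2! · (f^{(1)}(42) − f^{(1)}(3)) = 1/12 · (0.0238095 − 0.333333) = -0.0257937.
After k=1: 117.079.
Correction k=2: B_{4}/4! · (f^{(3)}(42) − f^{(3)}(3)) = −1/720 · (2.69949e-05 − 0.0740741) = 0.000102843.
After k=2: 117.079.
Correction k=3: B_{6}/6! · (f^{(5)}(42) − f^{(5)}(3)) = 1/30240 · (1.83639e-07 − 0.0987654) = -3.26605e-06.

S_3 ≈ 117.079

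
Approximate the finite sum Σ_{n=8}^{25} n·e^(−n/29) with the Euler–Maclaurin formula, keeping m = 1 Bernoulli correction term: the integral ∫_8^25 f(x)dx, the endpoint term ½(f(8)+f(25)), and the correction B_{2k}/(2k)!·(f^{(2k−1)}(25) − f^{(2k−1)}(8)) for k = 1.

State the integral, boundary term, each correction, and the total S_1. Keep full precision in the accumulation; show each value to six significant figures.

∫_8^25 x·e^(−x/29) dx evaluates to 153.016.
Endpoint term: (f(8) + f(25))/2 = (6.07134 + 10.5572)/2 = 8.31426.
So far: 161.331.
Order-1 term: 1/12 · (0.0582465 − 0.549561) = -0.0409429.

S_1 ≈ 161.290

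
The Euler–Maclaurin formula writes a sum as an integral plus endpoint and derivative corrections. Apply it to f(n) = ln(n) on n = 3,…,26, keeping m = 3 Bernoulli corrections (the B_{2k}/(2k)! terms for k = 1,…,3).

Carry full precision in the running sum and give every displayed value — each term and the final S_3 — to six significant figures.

S_3 ≈ 60.5686

∫_3^26 ln(x) dx evaluates to 58.4147.
Endpoint term: (f(3) + f(26))/2 = (1.09861 + 3.25810)/2 = 2.17835.
Integral + boundary = 60.5930.
k=1: B_{2}/(2)! × [f^{(1)}(26) − f^{(1)}(3)] = 1/12 × (0.0384615 − 0.333333) = -0.0245726.
After k=1: 60.5685.
k=2: B_{4}/(4)! × [f^{(3)}(26) − f^{(3)}(3)] = −1/720 × (0.000113792 − 0.0740741) = 0.000102723.
After k=2: 60.5686.
k=3: B_{6}/(6)! × [f^{(5)}(26) − f^{(5)}(3)] = 1/30240 × (2.01997e-06 − 0.0987654) = -3.26599e-06.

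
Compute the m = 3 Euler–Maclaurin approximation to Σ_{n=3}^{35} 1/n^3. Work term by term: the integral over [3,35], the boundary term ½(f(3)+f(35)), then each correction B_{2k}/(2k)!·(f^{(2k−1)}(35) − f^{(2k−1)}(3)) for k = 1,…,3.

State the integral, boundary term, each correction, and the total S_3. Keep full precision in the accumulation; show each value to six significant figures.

S_3 ≈ 0.0766622

Integral: ∫_3^35 1/x^3 dx = 0.0551474.
½[f(3) + f(35)] = ½[0.0370370 + 2.33236e-05] = 0.0185302.
Running total after boundary: 0.0736776.
k=1: B_{2}/(2)! × [f^{(1)}(35) − f^{(1)}(3)] = 1/12 × (-1.99917e-06 − (-0.0370370)) = 0.00308625.
After k=1: 0.0767638.
k=2: B_{4}/(4)! × [f^{(3)}(35) − f^{(3)}(3)] = −1/720 × (-3.26395e-08 − (-0.0823045)) = -0.000114312.
After k=2: 0.0766495.
k=3: B_{6}/(6)! × [f^{(5)}(35) − f^{(5)}(3)] = 1/30240 × (-1.11907e-09 − (-0.384088)) = 1.27013e-05.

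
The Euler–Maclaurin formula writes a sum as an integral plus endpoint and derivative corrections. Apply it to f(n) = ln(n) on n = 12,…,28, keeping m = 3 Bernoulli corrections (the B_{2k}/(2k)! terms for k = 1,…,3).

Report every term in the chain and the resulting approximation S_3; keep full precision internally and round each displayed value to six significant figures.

S_3 ≈ 50.3874

The integral term ∫_12^28 ln(x) dx = 47.4828.
Endpoint term: (f(12) + f(28))/2 = (2.48491 + 3.33220)/2 = 2.90856.
So far: 50.3914.
Correction k=1: B_{2}/2! · (f^{(1)}(28) − f^{(1)}(12)) = 1/12 · (0.0357143 − 0.0833333) = -0.00396825.
After k=1: 50.3874.
Correction k=2: B_{4}/4! · (f^{(3)}(28) − f^{(3)}(12)) = −1/720 · (9.11079e-05 − 0.00115741) = 1.48097e-06.
After k=2: 50.3874.
Correction k=3: B_{6}/6! · (f^{(5)}(28) − f^{(5)}(12)) = 1/30240 · (1.39451e-06 − 9.64506e-05) = -3.14339e-09.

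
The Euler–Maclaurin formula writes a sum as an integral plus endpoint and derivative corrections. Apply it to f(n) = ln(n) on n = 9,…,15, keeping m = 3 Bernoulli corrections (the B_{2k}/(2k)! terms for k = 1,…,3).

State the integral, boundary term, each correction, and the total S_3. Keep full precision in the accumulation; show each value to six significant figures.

S_3 ≈ 17.2947

∫_9^15 ln(x) dx evaluates to 14.8457.
½[f(9) + f(15)] = ½[2.19722 + 2.70805] = 2.45264.
Running total after boundary: 17.2984.
k=1: B_{2}/(2)! × [f^{(1)}(15) − f^{(1)}(9)] = 1/12 × (0.0666667 − 0.111111) = -0.00370370.
After k=1: 17.2947.
k=2: B_{4}/(4)! × [f^{(3)}(15) − f^{(3)}(9)] = −1/720 × (0.000592593 − 0.00274348) = 2.98735e-06.
After k=2: 17.2947.
k=3: B_{6}/(6)! × [f^{(5)}(15) − f^{(5)}(9)] = 1/30240 × (3.16049e-05 − 0.000406442) = -1.23954e-08.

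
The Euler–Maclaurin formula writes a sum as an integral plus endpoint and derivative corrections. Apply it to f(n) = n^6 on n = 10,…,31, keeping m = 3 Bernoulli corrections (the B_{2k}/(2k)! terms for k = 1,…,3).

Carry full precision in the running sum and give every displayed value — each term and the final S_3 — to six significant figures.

Integral: ∫_10^31 x^6 dx = 3.92894e+09.
Boundary: ½(f(10) + f(31)) = ½(1.00000e+06 + 8.87504e+08) = 4.44252e+08.
Running total after boundary: 4.37320e+09.
k=1: B_{2}/(2)! × [f^{(1)}(31) − f^{(1)}(10)] = 1/12 × (1.71775e+08 − 600000) = 1.42646e+07.
Running total after k=1: 4.38746e+09.
k=2: B_{4}/(4)! × [f^{(3)}(31) − f^{(3)}(10)] = −1/720 × (3.57492e+06 − 120000) = -4798.50.
Running total after k=2: 4.38746e+09.
k=3: B_{6}/(6)! × [f^{(5)}(31) − f^{(5)}(10)] = 1/30240 × (22320.0 − 7200.00) = 0.500000.

S_3 ≈ 4.38746e+09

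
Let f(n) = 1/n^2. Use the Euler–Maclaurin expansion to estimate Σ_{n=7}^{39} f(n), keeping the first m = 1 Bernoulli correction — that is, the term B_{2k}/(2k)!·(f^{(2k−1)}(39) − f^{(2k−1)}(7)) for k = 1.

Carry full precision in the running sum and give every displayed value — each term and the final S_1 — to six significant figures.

S_1 ≈ 0.128232

∫_7^39 1/x^2 dx evaluates to 0.117216.
½[f(7) + f(39)] = ½[0.0204082 + 0.000657462] = 0.0105328.
Running total after boundary: 0.127749.
k=1: B_{2}/(2)! × [f^{(1)}(39) − f^{(1)}(7)] = 1/12 × (-3.37160e-05 − (-0.00583090)) = 0.000483099.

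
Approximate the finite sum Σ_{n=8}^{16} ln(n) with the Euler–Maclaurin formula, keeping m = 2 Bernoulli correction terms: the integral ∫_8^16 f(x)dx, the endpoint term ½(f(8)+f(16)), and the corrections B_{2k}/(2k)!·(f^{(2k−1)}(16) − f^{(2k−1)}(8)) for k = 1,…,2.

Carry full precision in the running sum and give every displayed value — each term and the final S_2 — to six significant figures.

S_2 ≈ 22.1467

Integral: ∫_8^16 ln(x) dx = 19.7259.
½[f(8) + f(16)] = ½[2.07944 + 2.77259] = 2.42602.
Running total after boundary: 22.1519.
Order-1 term: 1/12 · (0.0625000 − 0.125000) = -0.00520833.
Running total after k=1: 22.1467.
Order-2 term: −1/720 · (0.000488281 − 0.00390625) = 4.74718e-06.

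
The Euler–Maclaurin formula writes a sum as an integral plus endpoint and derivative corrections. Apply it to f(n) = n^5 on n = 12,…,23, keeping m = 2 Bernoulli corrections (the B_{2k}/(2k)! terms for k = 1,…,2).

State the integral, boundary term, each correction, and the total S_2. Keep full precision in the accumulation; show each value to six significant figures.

∫_12^23 x^5 dx evaluates to 2.41750e+07.
½[f(12) + f(23)] = ½[248832 + 6.43634e+06] = 3.34259e+06.
Integral + boundary = 2.75176e+07.
k=1: B_{2}/(2)! × [f^{(1)}(23) − f^{(1)}(12)] = 1/12 × (1.39920e+06 − 103680) = 107960.
Running total after k=1: 2.76255e+07.
k=2: B_{4}/(4)! × [f^{(3)}(23) − f^{(3)}(12)] = −1/720 × (31740.0 − 8640.00) = -32.0833.

S_2 ≈ 2.76255e+07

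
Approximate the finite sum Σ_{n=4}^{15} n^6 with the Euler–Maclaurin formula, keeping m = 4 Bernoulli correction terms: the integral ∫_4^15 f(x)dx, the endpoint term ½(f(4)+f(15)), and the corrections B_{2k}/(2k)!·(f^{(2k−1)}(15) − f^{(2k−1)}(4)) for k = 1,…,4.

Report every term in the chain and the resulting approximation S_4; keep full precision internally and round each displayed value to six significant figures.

S_4 ≈ 3.04821e+07

The integral term ∫_4^15 x^6 dx = 2.44061e+07.
½[f(4) + f(15)] = ½[4096.00 + 1.13906e+07] = 5.69736e+06.
Running total after boundary: 3.01035e+07.
Order-1 term: 1/12 · (4.55625e+06 − 6144.00) = 379176.
Running total after k=1: 3.04827e+07.
Order-2 term: −1/720 · (405000 − 7680.00) = -551.833.
Running total after k=2: 3.04821e+07.
Order-3 term: 1/30240 · (10800.0 − 2880.00) = 0.261905.
Running total after k=3: 3.04821e+07.
Order-4 term: −1/1209600 · (0.00000 − 0.00000) = 0.00000.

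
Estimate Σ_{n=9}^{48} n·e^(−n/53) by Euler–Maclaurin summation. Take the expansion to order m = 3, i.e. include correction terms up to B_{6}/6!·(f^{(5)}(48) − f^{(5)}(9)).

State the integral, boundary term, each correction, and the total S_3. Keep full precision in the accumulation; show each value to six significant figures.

The integral term ∫_9^48 x·e^(−x/53) dx = 608.723.
Boundary: ½(f(9) + f(48)) = ½(7.59442 + 19.4052) = 13.4998.
So far: 622.222.
k=1: B_{2}/(2)! × [f^{(1)}(48) − f^{(1)}(9)] = 1/12 × (0.0381391 − 0.700533) = -0.0551995.
Running total after k=1: 622.167.
k=2: B_{4}/(4)! × [f^{(3)}(48) − f^{(3)}(9)] = −1/720 × (0.000301420 − 0.000850189) = 7.62179e-07.
Running total after k=2: 622.167.
k=3: B_{6}/(6)! × [f^{(5)}(48) − f^{(5)}(9)] = 1/30240 × (2.09777e-07 − 5.16550e-07) = -1.01446e-11.

S_3 ≈ 622.167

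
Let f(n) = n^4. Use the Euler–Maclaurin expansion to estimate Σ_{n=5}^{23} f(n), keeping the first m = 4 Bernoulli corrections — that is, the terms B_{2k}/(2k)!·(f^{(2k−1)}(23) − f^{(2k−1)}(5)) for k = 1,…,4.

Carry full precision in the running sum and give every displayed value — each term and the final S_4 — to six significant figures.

S_4 ≈ 1.43089e+06

The integral term ∫_5^23 x^4 dx = 1.28664e+06.
Boundary: ½(f(5) + f(23)) = ½(625.000 + 279841) = 140233.
Integral + boundary = 1.42688e+06.
Correction k=1: B_{2}/2! · (f^{(1)}(23) − f^{(1)}(5)) = 1/12 · (48668.0 − 500.000) = 4014.00.
Partial sum through k=1: 1.43089e+06.
Correction k=2: B_{4}/4! · (f^{(3)}(23) − f^{(3)}(5)) = −1/720 · (552.000 − 120.000) = -0.600000.
Partial sum through k=2: 1.43089e+06.
Correction k=3: B_{6}/6! · (f^{(5)}(23) − f^{(5)}(5)) = 1/30240 · (0.00000 − 0.00000) = 0.00000.
Partial sum through k=3: 1.43089e+06.
Correction k=4: B_{8}/8! · (f^{(7)}(23) − f^{(7)}(5)) = −1/1209600 · (0.00000 − 0.00000) = 0.00000.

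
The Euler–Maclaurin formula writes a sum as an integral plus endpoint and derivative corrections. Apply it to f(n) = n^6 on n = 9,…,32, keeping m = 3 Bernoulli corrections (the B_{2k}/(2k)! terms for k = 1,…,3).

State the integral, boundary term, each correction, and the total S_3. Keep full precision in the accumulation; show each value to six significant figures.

The integral term ∫_9^32 x^6 dx = 4.90785e+09.
½[f(9) + f(32)] = ½[531441 + 1.07374e+09] = 5.37137e+08.
Running total after boundary: 5.44499e+09.
Order-1 term: 1/12 · (2.01327e+08 − 354294) = 1.67477e+07.
Partial sum through k=1: 5.46174e+09.
Order-2 term: −1/720 · (3.93216e+06 − 87480.0) = -5339.83.
Partial sum through k=2: 5.46173e+09.
Order-3 term: 1/30240 · (23040.0 − 6480.00) = 0.547619.

S_3 ≈ 5.46173e+09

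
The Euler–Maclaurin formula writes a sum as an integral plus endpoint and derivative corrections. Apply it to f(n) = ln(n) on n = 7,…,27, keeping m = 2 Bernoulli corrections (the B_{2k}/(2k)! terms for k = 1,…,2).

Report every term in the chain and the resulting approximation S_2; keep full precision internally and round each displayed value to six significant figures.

The integral term ∫_7^27 ln(x) dx = 55.3662.
½[f(7) + f(27)] = ½[1.94591 + 3.29584] = 2.62087.
Integral + boundary = 57.9871.
k=1: B_{2}/(2)! × [f^{(1)}(27) − f^{(1)}(7)] = 1/12 × (0.0370370 − 0.142857) = -0.00881834.
Partial sum through k=1: 57.9783.
k=2: B_{4}/(4)! × [f^{(3)}(27) − f^{(3)}(7)] = −1/720 × (0.000101611 − 0.00583090) = 7.95735e-06.

S_2 ≈ 57.9783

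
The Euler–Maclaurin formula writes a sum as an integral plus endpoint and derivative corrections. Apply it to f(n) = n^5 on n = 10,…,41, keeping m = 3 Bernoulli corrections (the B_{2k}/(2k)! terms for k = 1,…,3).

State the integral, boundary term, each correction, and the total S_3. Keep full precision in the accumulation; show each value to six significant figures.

Integral: ∫_10^41 x^5 dx = 7.91517e+08.
Endpoint term: (f(10) + f(41))/2 = (100000 + 1.15856e+08)/2 = 5.79781e+07.
Integral + boundary = 8.49495e+08.
Order-1 term: 1/12 · (1.41288e+07 − 50000.0) = 1.17323e+06.
Partial sum through k=1: 8.50669e+08.
Order-2 term: −1/720 · (100860 − 6000.00) = -131.750.
Partial sum through k=2: 8.50669e+08.
Order-3 term: 1/30240 · (120.000 − 120.000) = 0.00000.

S_3 ≈ 8.50669e+08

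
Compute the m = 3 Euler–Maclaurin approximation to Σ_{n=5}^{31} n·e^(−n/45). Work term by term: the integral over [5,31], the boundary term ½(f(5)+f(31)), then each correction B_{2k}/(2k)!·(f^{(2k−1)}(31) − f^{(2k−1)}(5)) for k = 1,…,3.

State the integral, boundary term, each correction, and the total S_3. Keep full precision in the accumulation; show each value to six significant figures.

S_3 ≈ 306.058

∫_5^31 x·e^(−x/45) dx evaluates to 296.091.
Boundary: ½(f(5) + f(31)) = ½(4.47420 + 15.5661) = 10.0202.
Integral + boundary = 306.111.
Order-1 term: 1/12 · (0.156219 − 0.795413) = -0.0532661.
Running total after k=1: 306.058.
Order-2 term: −1/720 · (0.000573080 − 0.00127659) = 9.77095e-07.
Running total after k=2: 306.058.
Order-3 term: 1/30240 · (5.27908e-07 − 1.06685e-06) = -1.78223e-11.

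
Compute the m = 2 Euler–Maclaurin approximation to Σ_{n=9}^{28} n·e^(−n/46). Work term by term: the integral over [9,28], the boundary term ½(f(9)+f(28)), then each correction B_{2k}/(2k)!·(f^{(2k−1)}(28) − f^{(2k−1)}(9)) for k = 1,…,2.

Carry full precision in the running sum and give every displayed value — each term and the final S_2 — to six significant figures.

Integral: ∫_9^28 x·e^(−x/46) dx = 228.434.
Endpoint term: (f(9) + f(28))/2 = (7.40068 + 15.2337)/2 = 11.3172.
Integral + boundary = 239.751.
Correction k=1: B_{2}/2! · (f^{(1)}(28) − f^{(1)}(9)) = 1/12 · (0.212893 − 0.661414) = -0.0373767.
After k=1: 239.714.
Correction k=2: B_{4}/4! · (f^{(3)}(28) − f^{(3)}(9)) = −1/720 · (0.000614846 − 0.00108980) = 6.59655e-07.

S_2 ≈ 239.714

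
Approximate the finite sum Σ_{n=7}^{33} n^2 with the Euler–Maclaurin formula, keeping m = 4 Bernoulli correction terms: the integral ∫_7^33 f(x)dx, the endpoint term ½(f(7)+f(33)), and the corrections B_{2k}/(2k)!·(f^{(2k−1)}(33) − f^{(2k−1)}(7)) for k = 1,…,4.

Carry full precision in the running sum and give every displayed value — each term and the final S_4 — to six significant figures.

The integral term ∫_7^33 x^2 dx = 11864.7.
½[f(7) + f(33)] = ½[49.0000 + 1089.00] = 569.000.
Integral + boundary = 12433.7.
k=1: B_{2}/(2)! × [f^{(1)}(33) − f^{(1)}(7)] = 1/12 × (66.0000 − 14.0000) = 4.33333.
Running total after k=1: 12438.0.
k=2: B_{4}/(4)! × [f^{(3)}(33) − f^{(3)}(7)] = −1/720 × (0.00000 − 0.00000) = 0.00000.
Running total after k=2: 12438.0.
k=3: B_{6}/(6)! × [f^{(5)}(33) − f^{(5)}(7)] = 1/30240 × (0.00000 − 0.00000) = 0.00000.
Running total after k=3: 12438.0.
k=4: B_{8}/(8)! × [f^{(7)}(33) − f^{(7)}(7)] = −1/1209600 × (0.00000 − 0.00000) = 0.00000.

S_4 ≈ 12438.0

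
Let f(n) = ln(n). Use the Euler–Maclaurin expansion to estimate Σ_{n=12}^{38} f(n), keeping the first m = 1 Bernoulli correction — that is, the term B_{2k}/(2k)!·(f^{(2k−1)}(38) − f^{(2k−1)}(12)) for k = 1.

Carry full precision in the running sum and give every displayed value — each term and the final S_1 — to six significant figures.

S_1 ≈ 85.4659

∫_12^38 ln(x) dx evaluates to 82.4094.
½[f(12) + f(38)] = ½[2.48491 + 3.63759] = 3.06125.
So far: 85.4706.
Correction k=1: B_{2}/2! · (f^{(1)}(38) − f^{(1)}(12)) = 1/12 · (0.0263158 − 0.0833333) = -0.00475146.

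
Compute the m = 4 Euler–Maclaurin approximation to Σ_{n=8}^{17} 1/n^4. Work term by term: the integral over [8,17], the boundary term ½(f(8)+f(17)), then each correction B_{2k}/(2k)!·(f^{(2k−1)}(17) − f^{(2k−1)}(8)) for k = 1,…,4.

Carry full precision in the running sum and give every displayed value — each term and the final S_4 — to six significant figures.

S_4 ≈ 0.000721112

Integral: ∫_8^17 1/x^4 dx = 0.000583194.
½[f(8) + f(17)] = ½[0.000244141 + 1.19730e-05] = 0.000128057.
Running total after boundary: 0.000711251.
Correction k=1: B_{2}/2! · (f^{(1)}(17) − f^{(1)}(8)) = 1/12 · (-2.81719e-06 − (-0.000122070)) = 9.93776e-06.
Partial sum through k=1: 0.000721189.
Correction k=2: B_{4}/4! · (f^{(3)}(17) − f^{(3)}(8)) = −1/720 · (-2.92441e-07 − (-5.72205e-05)) = -7.90667e-08.
Partial sum through k=2: 0.000721110.
Correction k=3: B_{6}/6! · (f^{(5)}(17) − f^{(5)}(8)) = 1/30240 · (-5.66668e-08 − (-5.00679e-05)) = 1.65381e-09.
Partial sum through k=3: 0.000721112.
Correction k=4: B_{8}/8! · (f^{(7)}(17) − f^{(7)}(8)) = −1/1209600 · (-1.76471e-08 − (-7.04080e-05)) = -5.81931e-11.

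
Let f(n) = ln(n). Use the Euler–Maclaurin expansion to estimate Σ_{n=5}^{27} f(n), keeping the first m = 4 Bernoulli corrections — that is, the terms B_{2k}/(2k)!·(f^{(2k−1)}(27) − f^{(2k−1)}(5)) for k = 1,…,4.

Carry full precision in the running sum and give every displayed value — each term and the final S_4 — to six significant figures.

Integral: ∫_5^27 ln(x) dx = 58.9404.
Endpoint term: (f(5) + f(27))/2 = (1.60944 + 3.29584)/2 = 2.45264.
So far: 61.3930.
Order-1 term: 1/12 · (0.0370370 − 0.200000) = -0.0135802.
Running total after k=1: 61.3795.
Order-2 term: −1/720 · (0.000101611 − 0.0160000) = 2.20811e-05.
Running total after k=2: 61.3795.
Order-3 term: 1/30240 · (1.67260e-06 − 0.00768000) = -2.53913e-07.
Running total after k=3: 61.3795.
Order-4 term: −1/1209600 · (6.88313e-08 − 0.00921600) = 7.61899e-09.

S_4 ≈ 61.3795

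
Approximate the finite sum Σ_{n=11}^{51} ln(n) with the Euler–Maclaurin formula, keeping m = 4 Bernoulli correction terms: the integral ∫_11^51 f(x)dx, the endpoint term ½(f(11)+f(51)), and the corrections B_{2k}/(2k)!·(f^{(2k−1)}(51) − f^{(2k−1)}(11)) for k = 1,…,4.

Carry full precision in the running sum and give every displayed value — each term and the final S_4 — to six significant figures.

The integral term ∫_11^51 ln(x) dx = 134.146.
½[f(11) + f(51)] = ½[2.39790 + 3.93183] = 3.16486.
Running total after boundary: 137.311.
k=1: B_{2}/(2)! × [f^{(1)}(51) − f^{(1)}(11)] = 1/12 × (0.0196078 − 0.0909091) = -0.00594177.
Partial sum through k=1: 137.305.
k=2: B_{4}/(4)! × [f^{(3)}(51) − f^{(3)}(11)] = −1/720 × (1.50772e-05 − 0.00150263) = 2.06605e-06.
Partial sum through k=2: 137.305.
k=3: B_{6}/(6)! × [f^{(5)}(51) − f^{(5)}(11)] = 1/30240 × (6.95601e-08 − 0.000149021) = -4.92565e-09.
Partial sum through k=3: 137.305.
k=4: B_{8}/(8)! × [f^{(7)}(51) − f^{(7)}(11)] = −1/1209600 × (8.02308e-10 − 3.69474e-05) = 3.05445e-11.

S_4 ≈ 137.305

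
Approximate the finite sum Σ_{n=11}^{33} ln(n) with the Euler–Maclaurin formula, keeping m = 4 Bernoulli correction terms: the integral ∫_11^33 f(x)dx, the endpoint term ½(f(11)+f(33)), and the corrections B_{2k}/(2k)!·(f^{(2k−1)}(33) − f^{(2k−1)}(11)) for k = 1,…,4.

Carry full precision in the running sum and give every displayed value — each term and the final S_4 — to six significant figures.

S_4 ≈ 69.9501

∫_11^33 ln(x) dx evaluates to 67.0079.
Endpoint term: (f(11) + f(33))/2 = (2.39790 + 3.49651)/2 = 2.94720.
Integral + boundary = 69.9551.
Order-1 term: 1/12 · (0.0303030 − 0.0909091) = -0.00505051.
After k=1: 69.9501.
Order-2 term: −1/720 · (5.56529e-05 − 0.00150263) = 2.00969e-06.
After k=2: 69.9501.
Order-3 term: 1/30240 · (6.13256e-07 − 0.000149021) = -4.90767e-09.
After k=3: 69.9501.
Order-4 term: −1/1209600 · (1.68941e-08 − 3.69474e-05) = 3.05312e-11.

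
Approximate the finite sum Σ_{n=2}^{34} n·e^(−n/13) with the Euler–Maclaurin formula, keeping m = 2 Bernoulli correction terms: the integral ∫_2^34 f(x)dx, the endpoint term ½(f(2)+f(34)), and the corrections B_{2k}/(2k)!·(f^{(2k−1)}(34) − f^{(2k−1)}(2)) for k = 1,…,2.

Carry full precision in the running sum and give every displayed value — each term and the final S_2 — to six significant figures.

The integral term ∫_2^34 x·e^(−x/13) dx = 122.505.
Boundary: ½(f(2) + f(34)) = ½(1.71481 + 2.48675) = 2.10078.
So far: 124.606.
Correction k=1: B_{2}/2! · (f^{(1)}(34) − f^{(1)}(2)) = 1/12 · (-0.118149 − 0.725496) = -0.0703037.
Partial sum through k=1: 124.536.
Correction k=2: B_{4}/4! · (f^{(3)}(34) − f^{(3)}(2)) = −1/720 · (0.000166453 − 0.0144397) = 1.98239e-05.

S_2 ≈ 124.536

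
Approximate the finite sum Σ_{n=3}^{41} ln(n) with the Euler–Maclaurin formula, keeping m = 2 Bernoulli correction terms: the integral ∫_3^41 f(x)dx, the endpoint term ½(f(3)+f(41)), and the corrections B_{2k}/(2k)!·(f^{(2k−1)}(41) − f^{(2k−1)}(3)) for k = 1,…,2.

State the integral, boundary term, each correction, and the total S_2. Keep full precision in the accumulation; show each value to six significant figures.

Integral: ∫_3^41 ln(x) dx = 110.961.
Boundary: ½(f(3) + f(41)) = ½(1.09861 + 3.71357) = 2.40609.
Integral + boundary = 113.367.
Order-1 term: 1/12 · (0.0243902 − 0.333333) = -0.0257453.
Partial sum through k=1: 113.341.
Order-2 term: −1/720 · (2.90187e-05 − 0.0740741) = 0.000102840.

S_2 ≈ 113.341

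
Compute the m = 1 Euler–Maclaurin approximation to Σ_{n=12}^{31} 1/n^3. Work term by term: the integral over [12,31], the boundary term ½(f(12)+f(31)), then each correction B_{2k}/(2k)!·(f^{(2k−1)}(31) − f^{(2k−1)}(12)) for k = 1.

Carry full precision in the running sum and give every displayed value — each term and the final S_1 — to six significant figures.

S_1 ≈ 0.00326985

Integral: ∫_12^31 1/x^3 dx = 0.00295193.
½[f(12) + f(31)] = ½[0.000578704 + 3.35672e-05] = 0.000306135.
Integral + boundary = 0.00325807.
k=1: B_{2}/(2)! × [f^{(1)}(31) − f^{(1)}(12)] = 1/12 × (-3.24844e-06 − (-0.000144676)) = 1.17856e-05.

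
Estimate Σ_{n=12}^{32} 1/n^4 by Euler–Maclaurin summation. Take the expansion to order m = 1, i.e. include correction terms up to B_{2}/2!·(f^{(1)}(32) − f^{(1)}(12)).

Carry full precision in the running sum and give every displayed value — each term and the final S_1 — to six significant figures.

S_1 ≈ 0.000208648

Integral: ∫_12^32 1/x^4 dx = 0.000182729.
½[f(12) + f(32)] = ½[4.82253e-05 + 9.53674e-07] = 2.45895e-05.
Running total after boundary: 0.000207318.
Correction k=1: B_{2}/2! · (f^{(1)}(32) − f^{(1)}(12)) = 1/12 · (-1.19209e-07 − (-1.60751e-05)) = 1.32966e-06.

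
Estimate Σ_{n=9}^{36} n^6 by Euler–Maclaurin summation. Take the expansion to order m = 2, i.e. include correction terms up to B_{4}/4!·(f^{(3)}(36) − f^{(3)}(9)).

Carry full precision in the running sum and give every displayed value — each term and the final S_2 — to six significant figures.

S_2 ≈ 1.23131e+10

∫_9^36 x^6 dx evaluates to 1.11942e+10.
½[f(9) + f(36)] = ½[531441 + 2.17678e+09] = 1.08866e+09.
So far: 1.22829e+10.
k=1: B_{2}/(2)! × [f^{(1)}(36) − f^{(1)}(9)] = 1/12 × (3.62797e+08 − 354294) = 3.02036e+07.
After k=1: 1.23131e+10.
k=2: B_{4}/(4)! × [f^{(3)}(36) − f^{(3)}(9)] = −1/720 × (5.59872e+06 − 87480.0) = -7654.50.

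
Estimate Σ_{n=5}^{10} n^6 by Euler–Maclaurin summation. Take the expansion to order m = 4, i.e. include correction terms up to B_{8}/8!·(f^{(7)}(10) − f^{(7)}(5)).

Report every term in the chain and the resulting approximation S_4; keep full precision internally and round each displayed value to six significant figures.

Integral: ∫_5^10 x^6 dx = 1.41741e+06.
½[f(5) + f(10)] = ½[15625.0 + 1.00000e+06] = 507812.
So far: 1.92522e+06.
Correction k=1: B_{2}/2! · (f^{(1)}(10) − f^{(1)}(5)) = 1/12 · (600000 − 18750.0) = 48437.5.
Partial sum through k=1: 1.97366e+06.
Correction k=2: B_{4}/4! · (f^{(3)}(10) − f^{(3)}(5)) = −1/720 · (120000 − 15000.0) = -145.833.
Partial sum through k=2: 1.97351e+06.
Correction k=3: B_{6}/6! · (f^{(5)}(10) − f^{(5)}(5)) = 1/30240 · (7200.00 − 3600.00) = 0.119048.
Partial sum through k=3: 1.97352e+06.
Correction k=4: B_{8}/8! · (f^{(7)}(10) − f^{(7)}(5)) = −1/1209600 · (0.00000 − 0.00000) = 0.00000.

S_4 ≈ 1.97352e+06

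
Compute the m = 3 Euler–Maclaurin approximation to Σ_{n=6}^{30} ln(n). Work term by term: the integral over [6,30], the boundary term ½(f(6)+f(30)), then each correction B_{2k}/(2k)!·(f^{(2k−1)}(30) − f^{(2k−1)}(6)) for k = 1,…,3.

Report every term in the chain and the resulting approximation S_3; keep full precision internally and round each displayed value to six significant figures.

S_3 ≈ 69.8707

Integral: ∫_6^30 ln(x) dx = 67.2854.
½[f(6) + f(30)] = ½[1.79176 + 3.40120] = 2.59648.
Running total after boundary: 69.8818.
k=1: B_{2}/(2)! × [f^{(1)}(30) − f^{(1)}(6)] = 1/12 × (0.0333333 − 0.166667) = -0.0111111.
Running total after k=1: 69.8707.
k=2: B_{4}/(4)! × [f^{(3)}(30) − f^{(3)}(6)] = −1/720 × (7.40741e-05 − 0.00925926) = 1.27572e-05.
Running total after k=2: 69.8707.
k=3: B_{6}/(6)! × [f^{(5)}(30) − f^{(5)}(6)] = 1/30240 × (9.87654e-07 − 0.00308642) = -1.02031e-07.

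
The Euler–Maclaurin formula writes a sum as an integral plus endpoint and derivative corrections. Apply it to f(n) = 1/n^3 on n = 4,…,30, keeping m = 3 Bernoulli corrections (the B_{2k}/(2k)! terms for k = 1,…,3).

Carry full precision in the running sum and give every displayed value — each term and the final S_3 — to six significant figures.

S_3 ≈ 0.0394826

The integral term ∫_4^30 1/x^3 dx = 0.0306944.
½[f(4) + f(30)] = ½[0.0156250 + 3.70370e-05] = 0.00783102.
Running total after boundary: 0.0385255.
k=1: B_{2}/(2)! × [f^{(1)}(30) − f^{(1)}(4)] = 1/12 × (-3.70370e-06 − (-0.0117188)) = 0.000976254.
Running total after k=1: 0.0395017.
k=2: B_{4}/(4)! × [f^{(3)}(30) − f^{(3)}(4)] = −1/720 × (-8.23045e-08 − (-0.0146484)) = -2.03449e-05.
Running total after k=2: 0.0394814.
k=3: B_{6}/(6)! × [f^{(5)}(30) − f^{(5)}(4)] = 1/30240 × (-3.84088e-09 − (-0.0384521)) = 1.27157e-06.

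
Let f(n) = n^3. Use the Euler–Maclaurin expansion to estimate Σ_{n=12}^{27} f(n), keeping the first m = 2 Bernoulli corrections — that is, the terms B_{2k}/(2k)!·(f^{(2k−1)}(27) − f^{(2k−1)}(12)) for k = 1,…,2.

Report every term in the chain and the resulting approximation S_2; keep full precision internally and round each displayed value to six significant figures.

The integral term ∫_12^27 x^3 dx = 127676.
Endpoint term: (f(12) + f(27))/2 = (1728.00 + 19683.0)/2 = 10705.5.
Integral + boundary = 138382.
Correction k=1: B_{2}/2! · (f^{(1)}(27) − f^{(1)}(12)) = 1/12 · (2187.00 − 432.000) = 146.250.
Partial sum through k=1: 138528.
Correction k=2: B_{4}/4! · (f^{(3)}(27) − f^{(3)}(12)) = −1/720 · (6.00000 − 6.00000) = 0.00000.

S_2 ≈ 138528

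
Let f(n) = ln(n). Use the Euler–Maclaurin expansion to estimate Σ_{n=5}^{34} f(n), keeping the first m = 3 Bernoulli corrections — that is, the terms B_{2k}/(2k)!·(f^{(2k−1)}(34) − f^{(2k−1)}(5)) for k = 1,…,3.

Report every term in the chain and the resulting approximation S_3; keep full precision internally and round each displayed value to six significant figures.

S_3 ≈ 85.4028

∫_5^34 ln(x) dx evaluates to 82.8491.
Endpoint term: (f(5) + f(34))/2 = (1.60944 + 3.52636)/2 = 2.56790.
So far: 85.4170.
Correction k=1: B_{2}/2! · (f^{(1)}(34) − f^{(1)}(5)) = 1/12 · (0.0294118 − 0.200000) = -0.0142157.
Partial sum through k=1: 85.4028.
Correction k=2: B_{4}/4! · (f^{(3)}(34) − f^{(3)}(5)) = −1/720 · (5.08854e-05 − 0.0160000) = 2.21515e-05.
Partial sum through k=2: 85.4028.
Correction k=3: B_{6}/6! · (f^{(5)}(34) − f^{(5)}(5)) = 1/30240 · (5.28222e-07 − 0.00768000) = -2.53951e-07.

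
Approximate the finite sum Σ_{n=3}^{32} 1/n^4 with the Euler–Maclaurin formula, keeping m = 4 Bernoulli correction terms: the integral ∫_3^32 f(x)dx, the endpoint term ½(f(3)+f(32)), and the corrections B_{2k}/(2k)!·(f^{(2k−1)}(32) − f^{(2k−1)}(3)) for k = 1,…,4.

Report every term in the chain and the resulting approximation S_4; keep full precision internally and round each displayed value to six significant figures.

S_4 ≈ 0.0198128

The integral term ∫_3^32 1/x^4 dx = 0.0123355.
Endpoint term: (f(3) + f(32))/2 = (0.0123457 + 9.53674e-07)/2 = 0.00617332.
Integral + boundary = 0.0185088.
Order-1 term: 1/12 · (-1.19209e-07 − (-0.0164609)) = 0.00137173.
Running total after k=1: 0.0198806.
Order-2 term: −1/720 · (-3.49246e-09 − (-0.0548697)) = -7.62079e-05.
Running total after k=2: 0.0198043.
Order-3 term: 1/30240 · (-1.90994e-10 − (-0.341411)) = 1.12901e-05.
Running total after k=3: 0.0198156.
Order-4 term: −1/1209600 · (-1.67866e-11 − (-3.41411)) = -2.82251e-06.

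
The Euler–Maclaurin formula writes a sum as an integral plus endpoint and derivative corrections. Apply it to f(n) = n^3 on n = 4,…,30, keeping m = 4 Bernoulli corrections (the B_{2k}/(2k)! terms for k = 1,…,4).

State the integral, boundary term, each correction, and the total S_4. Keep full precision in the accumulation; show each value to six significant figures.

∫_4^30 x^3 dx evaluates to 202436.
Endpoint term: (f(4) + f(30))/2 = (64.0000 + 27000.0)/2 = 13532.0.
So far: 215968.
Order-1 term: 1/12 · (2700.00 − 48.0000) = 221.000.
Running total after k=1: 216189.
Order-2 term: −1/720 · (6.00000 − 6.00000) = 0.00000.
Running total after k=2: 216189.
Order-3 term: 1/30240 · (0.00000 − 0.00000) = 0.00000.
Running total after k=3: 216189.
Order-4 term: −1/1209600 · (0.00000 − 0.00000) = 0.00000.

S_4 ≈ 216189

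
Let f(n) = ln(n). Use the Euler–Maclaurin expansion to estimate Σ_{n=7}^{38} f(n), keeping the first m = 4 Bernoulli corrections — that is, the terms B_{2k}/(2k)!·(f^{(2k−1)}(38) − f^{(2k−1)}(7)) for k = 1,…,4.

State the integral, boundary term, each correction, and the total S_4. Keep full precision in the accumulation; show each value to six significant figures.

S_4 ≈ 96.3889

∫_7^38 ln(x) dx evaluates to 93.6069.
½[f(7) + f(38)] = ½[1.94591 + 3.63759] = 2.79175.
Integral + boundary = 96.3987.
k=1: B_{2}/(2)! × [f^{(1)}(38) − f^{(1)}(7)] = 1/12 × (0.0263158 − 0.142857) = -0.00971178.
Running total after k=1: 96.3889.
k=2: B_{4}/(4)! × [f^{(3)}(38) − f^{(3)}(7)] = −1/720 × (3.64485e-05 − 0.00583090) = 8.04785e-06.
Running total after k=2: 96.3889.
k=3: B_{6}/(6)! × [f^{(5)}(38) − f^{(5)}(7)] = 1/30240 × (3.02896e-07 − 0.00142798) = -4.72114e-08.
Running total after k=3: 96.3889.
k=4: B_{8}/(8)! × [f^{(7)}(38) − f^{(7)}(7)] = −1/1209600 × (6.29285e-09 − 0.000874271) = 7.22772e-10.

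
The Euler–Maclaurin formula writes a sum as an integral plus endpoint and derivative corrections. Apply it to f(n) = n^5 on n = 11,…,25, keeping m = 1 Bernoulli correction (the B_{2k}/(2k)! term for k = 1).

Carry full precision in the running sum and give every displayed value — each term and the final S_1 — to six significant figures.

Integral: ∫_11^25 x^5 dx = 4.03948e+07.
½[f(11) + f(25)] = ½[161051 + 9.76562e+06] = 4.96334e+06.
Integral + boundary = 4.53582e+07.
k=1: B_{2}/(2)! × [f^{(1)}(25) − f^{(1)}(11)] = 1/12 × (1.95312e+06 − 73205.0) = 156660.

S_1 ≈ 4.55148e+07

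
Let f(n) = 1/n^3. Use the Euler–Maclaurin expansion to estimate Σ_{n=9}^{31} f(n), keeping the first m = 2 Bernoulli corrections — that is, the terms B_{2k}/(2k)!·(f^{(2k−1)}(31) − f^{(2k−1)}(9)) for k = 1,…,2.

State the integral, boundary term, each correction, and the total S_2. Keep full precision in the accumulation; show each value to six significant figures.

Integral: ∫_9^31 1/x^3 dx = 0.00565255.
½[f(9) + f(31)] = ½[0.00137174 + 3.35672e-05] = 0.000702655.
Running total after boundary: 0.00635520.
k=1: B_{2}/(2)! × [f^{(1)}(31) − f^{(1)}(9)] = 1/12 × (-3.24844e-06 − (-0.000457247)) = 3.78332e-05.
Running total after k=1: 0.00639304.
k=2: B_{4}/(4)! × [f^{(3)}(31) − f^{(3)}(9)] = −1/720 × (-6.76054e-08 − (-0.000112901)) = -1.56712e-07.

S_2 ≈ 0.00639288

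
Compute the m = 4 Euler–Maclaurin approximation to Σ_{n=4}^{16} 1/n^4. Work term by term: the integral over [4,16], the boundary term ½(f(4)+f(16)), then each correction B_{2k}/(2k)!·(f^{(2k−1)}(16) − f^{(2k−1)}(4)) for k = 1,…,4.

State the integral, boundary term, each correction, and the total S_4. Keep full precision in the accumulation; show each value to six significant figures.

∫_4^16 1/x^4 dx evaluates to 0.00512695.
Boundary: ½(f(4) + f(16)) = ½(0.00390625 + 1.52588e-05) = 0.00196075.
Integral + boundary = 0.00708771.
Order-1 term: 1/12 · (-3.81470e-06 − (-0.00390625)) = 0.000325203.
After k=1: 0.00741291.
Order-2 term: −1/720 · (-4.47035e-07 − (-0.00732422)) = -1.01719e-05.
After k=2: 0.00740274.
Order-3 term: 1/30240 · (-9.77889e-08 − (-0.0256348)) = 8.47707e-07.
After k=3: 0.00740359.
Order-4 term: −1/1209600 · (-3.43789e-08 − (-0.144196)) = -1.19209e-07.

S_4 ≈ 0.00740347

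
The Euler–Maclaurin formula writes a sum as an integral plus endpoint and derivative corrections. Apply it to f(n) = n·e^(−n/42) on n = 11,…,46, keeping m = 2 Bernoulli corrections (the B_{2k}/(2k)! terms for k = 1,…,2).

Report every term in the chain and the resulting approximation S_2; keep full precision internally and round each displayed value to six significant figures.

The integral term ∫_11^46 x·e^(−x/42) dx = 476.931.
Endpoint term: (f(11) + f(46))/2 = (8.46543 + 15.3852)/2 = 11.9253.
So far: 488.856.
k=1: B_{2}/(2)! × [f^{(1)}(46) − f^{(1)}(11)] = 1/12 × (-0.0318533 − 0.568027) = -0.0499900.
Partial sum through k=1: 488.806.
k=2: B_{4}/(4)! × [f^{(3)}(46) − f^{(3)}(11)] = −1/720 × (0.000361149 − 0.00119456) = 1.15751e-06.

S_2 ≈ 488.806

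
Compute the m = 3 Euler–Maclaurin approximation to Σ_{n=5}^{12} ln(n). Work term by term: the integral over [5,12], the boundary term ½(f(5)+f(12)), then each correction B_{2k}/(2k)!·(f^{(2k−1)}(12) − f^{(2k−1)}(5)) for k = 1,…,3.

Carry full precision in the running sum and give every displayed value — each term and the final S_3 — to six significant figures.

S_3 ≈ 16.8092

The integral term ∫_5^12 ln(x) dx = 14.7717.
Boundary: ½(f(5) + f(12)) = ½(1.60944 + 2.48491) = 2.04717.
Integral + boundary = 16.8189.
Correction k=1: B_{2}/2! · (f^{(1)}(12) − f^{(1)}(5)) = 1/12 · (0.0833333 − 0.200000) = -0.00972222.
After k=1: 16.8091.
Correction k=2: B_{4}/4! · (f^{(3)}(12) − f^{(3)}(5)) = −1/720 · (0.00115741 − 0.0160000) = 2.06147e-05.
After k=2: 16.8092.
Correction k=3: B_{6}/6! · (f^{(5)}(12) − f^{(5)}(5)) = 1/30240 · (9.64506e-05 − 0.00768000) = -2.50779e-07.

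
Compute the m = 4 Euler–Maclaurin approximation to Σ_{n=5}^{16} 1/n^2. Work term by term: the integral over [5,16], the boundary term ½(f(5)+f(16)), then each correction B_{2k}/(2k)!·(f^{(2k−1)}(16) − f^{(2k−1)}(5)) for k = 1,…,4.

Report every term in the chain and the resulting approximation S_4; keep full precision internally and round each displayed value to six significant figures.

∫_5^16 1/x^2 dx evaluates to 0.137500.
Boundary: ½(f(5) + f(16)) = ½(0.0400000 + 0.00390625) = 0.0219531.
So far: 0.159453.
Order-1 term: 1/12 · (-0.000488281 − (-0.0160000)) = 0.00129264.
Running total after k=1: 0.160746.
Order-2 term: −1/720 · (-2.28882e-05 − (-0.00768000)) = -1.06349e-05.
Running total after k=2: 0.160735.
Order-3 term: 1/30240 · (-2.68221e-06 − (-0.00921600)) = 3.04673e-07.
Running total after k=3: 0.160735.
Order-4 term: −1/1209600 · (-5.86733e-07 − (-0.0206438)) = -1.70662e-08.

S_4 ≈ 0.160735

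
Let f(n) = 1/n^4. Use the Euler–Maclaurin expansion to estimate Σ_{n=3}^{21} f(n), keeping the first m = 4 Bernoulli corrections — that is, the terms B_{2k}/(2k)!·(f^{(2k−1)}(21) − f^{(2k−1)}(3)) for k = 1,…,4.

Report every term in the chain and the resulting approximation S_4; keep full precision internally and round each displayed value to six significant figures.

∫_3^21 1/x^4 dx evaluates to 0.0123097.
½[f(3) + f(21)] = ½[0.0123457 + 5.14189e-06] = 0.00617541.
Running total after boundary: 0.0184851.
k=1: B_{2}/(2)! × [f^{(1)}(21) − f^{(1)}(3)] = 1/12 × (-9.79408e-07 − (-0.0164609)) = 0.00137166.
Partial sum through k=1: 0.0198568.
k=2: B_{4}/(4)! × [f^{(3)}(21) − f^{(3)}(3)] = −1/720 × (-6.66264e-08 − (-0.0548697)) = -7.62078e-05.
Partial sum through k=2: 0.0197805.
k=3: B_{6}/(6)! × [f^{(5)}(21) − f^{(5)}(3)] = 1/30240 × (-8.46049e-09 − (-0.341411)) = 1.12901e-05.
Partial sum through k=3: 0.0197918.
k=4: B_{8}/(8)! × [f^{(7)}(21) − f^{(7)}(3)] = −1/1209600 × (-1.72663e-09 − (-3.41411)) = -2.82251e-06.

S_4 ≈ 0.0197890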